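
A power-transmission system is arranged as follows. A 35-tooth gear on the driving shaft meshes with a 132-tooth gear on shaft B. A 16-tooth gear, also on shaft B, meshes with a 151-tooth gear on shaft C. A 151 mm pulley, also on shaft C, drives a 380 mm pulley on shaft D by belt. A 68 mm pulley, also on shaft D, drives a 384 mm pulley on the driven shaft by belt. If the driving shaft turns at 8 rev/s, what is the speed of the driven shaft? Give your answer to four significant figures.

0.01582 rev/s

gear mesh 132/35 = 3.7714 → 8/3.7714 = 2.1212 rev/s
gear mesh 151/16 = 9.4375 → 2.1212/9.4375 = 0.22476 rev/s
belt 380/151 = 2.5166 → 0.22476/2.5166 = 0.089314 rev/s
belt 384/68 = 5.6471 → 0.089314/5.6471 = 0.015816 rev/s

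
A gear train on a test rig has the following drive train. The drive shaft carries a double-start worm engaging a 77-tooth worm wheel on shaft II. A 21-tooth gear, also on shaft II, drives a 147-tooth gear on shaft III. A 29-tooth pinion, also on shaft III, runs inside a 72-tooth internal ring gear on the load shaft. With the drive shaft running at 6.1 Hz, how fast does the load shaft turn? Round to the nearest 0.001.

worm 77/2 = 38.5 → 6.1/38.5 = 0.15844 Hz
gear mesh 147/21 = 7 → 0.15844/7 = 0.022635 Hz
internal gear 72/29 = 2.4828 → 0.022635/2.4828 = 0.0091167 Hz

0.009 Hz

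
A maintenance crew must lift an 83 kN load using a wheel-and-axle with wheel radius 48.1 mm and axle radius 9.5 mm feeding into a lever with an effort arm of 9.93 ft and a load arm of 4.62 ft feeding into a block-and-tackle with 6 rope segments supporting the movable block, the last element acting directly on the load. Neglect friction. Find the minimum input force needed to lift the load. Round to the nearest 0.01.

Wheel-and-axle MA = R/r = 48.1/9.5 = 5.0632.
Lever MA = effort arm / load arm = 9.93/4.62 = 2.1494.
Block-and-tackle MA = number of supporting rope parts = 6.
Combined ideal MA = 5.0632 × 2.1494 × 6 = 65.295.
Effort = load / MA = 83 / 65.295 = 1.2712 kN.

1.27 kN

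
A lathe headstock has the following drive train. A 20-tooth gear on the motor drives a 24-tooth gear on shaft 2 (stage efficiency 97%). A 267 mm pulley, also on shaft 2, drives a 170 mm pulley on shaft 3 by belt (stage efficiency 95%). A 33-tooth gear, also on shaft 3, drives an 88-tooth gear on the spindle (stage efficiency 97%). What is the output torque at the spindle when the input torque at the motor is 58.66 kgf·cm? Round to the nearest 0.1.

Gear mesh: ratio = 24/20 = 1.2; torque at shaft 2 = 58.66 × 1.2 × 0.97 = 68.28 kgf·cm.
Belt: ratio = 170/267 = 0.6367; torque at shaft 3 = 68.28 × 0.6367 × 0.95 = 41.301 kgf·cm.
Gear mesh: ratio = 88/33 = 2.6667; torque at the spindle = 41.301 × 2.6667 × 0.97 = 106.83 kgf·cm.

106.8 kgf·cm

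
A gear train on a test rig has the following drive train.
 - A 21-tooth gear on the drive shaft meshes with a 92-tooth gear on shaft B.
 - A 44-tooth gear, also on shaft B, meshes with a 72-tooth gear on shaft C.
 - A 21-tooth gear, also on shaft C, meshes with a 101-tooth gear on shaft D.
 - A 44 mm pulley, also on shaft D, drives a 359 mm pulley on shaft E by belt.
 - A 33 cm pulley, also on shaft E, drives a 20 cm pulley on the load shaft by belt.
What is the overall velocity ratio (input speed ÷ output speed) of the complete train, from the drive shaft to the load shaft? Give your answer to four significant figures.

170.5

Each stage contributes driven/driver: gear mesh 92/21 = 4.381, gear mesh 72/44 = 1.6364, gear mesh 101/21 = 4.8095, belt 359/44 = 8.1591, belt 20/33 = 0.60606.
Overall: 4.381 × 1.6364 × 4.8095 × 8.1591 × 0.60606 = 170.49.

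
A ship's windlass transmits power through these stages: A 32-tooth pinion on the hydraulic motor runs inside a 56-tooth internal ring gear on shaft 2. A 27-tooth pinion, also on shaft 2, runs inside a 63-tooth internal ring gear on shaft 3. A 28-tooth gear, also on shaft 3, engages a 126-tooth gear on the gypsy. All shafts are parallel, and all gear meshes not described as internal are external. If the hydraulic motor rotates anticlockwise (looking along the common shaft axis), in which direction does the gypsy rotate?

clockwise

the hydraulic motor → shaft 2: internal mesh, same direction → CCW.
shaft 2 → shaft 3: internal mesh, same direction → CCW.
shaft 3 → the gypsy: external mesh, 1 reversal → CW.
1 reversal in total — an odd number — so the gypsy turns opposite to the hydraulic motor.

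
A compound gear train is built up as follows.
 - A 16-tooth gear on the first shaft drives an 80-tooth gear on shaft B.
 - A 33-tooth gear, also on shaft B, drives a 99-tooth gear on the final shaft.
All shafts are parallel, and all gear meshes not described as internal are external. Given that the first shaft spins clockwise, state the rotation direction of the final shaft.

clockwise

the first shaft → shaft B: external mesh, 1 reversal → CCW.
shaft B → the final shaft: external mesh, 1 reversal → CW.
2 reversals in total — an even number — so the final shaft turns the same way as the first shaft.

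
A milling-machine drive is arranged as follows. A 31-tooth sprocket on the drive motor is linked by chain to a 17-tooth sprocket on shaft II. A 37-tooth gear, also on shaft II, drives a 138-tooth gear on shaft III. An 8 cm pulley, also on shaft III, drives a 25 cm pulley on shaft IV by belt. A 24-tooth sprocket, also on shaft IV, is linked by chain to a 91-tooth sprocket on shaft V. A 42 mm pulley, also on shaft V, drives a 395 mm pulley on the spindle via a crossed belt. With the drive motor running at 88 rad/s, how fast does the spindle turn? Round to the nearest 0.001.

0.386 rad/s

chain 17/31 = 0.54839 → 88/0.54839 = 160.47 rad/s
gear mesh 138/37 = 3.7297 → 160.47/3.7297 = 43.025 rad/s
belt 25/8 = 3.125 → 43.025/3.125 = 13.768 rad/s
chain 91/24 = 3.7917 → 13.768/3.7917 = 3.6311 rad/s
belt 395/42 = 9.4048 → 3.6311/9.4048 = 0.38609 rad/s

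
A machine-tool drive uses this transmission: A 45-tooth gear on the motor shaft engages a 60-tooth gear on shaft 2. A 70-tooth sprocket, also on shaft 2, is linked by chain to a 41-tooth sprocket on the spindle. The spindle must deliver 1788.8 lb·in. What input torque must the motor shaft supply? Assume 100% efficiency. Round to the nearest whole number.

Overall ratio R = 1.3333 × 0.58571 = 0.78095.
Input torque = output torque / R = 1788.8 / 0.78095 = 2290.5 lb·in.

2291 lb·in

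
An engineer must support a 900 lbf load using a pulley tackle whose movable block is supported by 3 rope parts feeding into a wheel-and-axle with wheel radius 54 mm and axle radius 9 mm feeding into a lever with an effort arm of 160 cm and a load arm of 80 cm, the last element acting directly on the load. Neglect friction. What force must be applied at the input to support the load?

Block-and-tackle MA = number of supporting rope parts = 3.
Wheel-and-axle MA = R/r = 54/9 = 6.
Lever MA = effort arm / load arm = 160/80 = 2.
Combined ideal MA = 3 × 6 × 2 = 36.
Effort = load / MA = 900 / 36 = 25 lbf.

25 lbf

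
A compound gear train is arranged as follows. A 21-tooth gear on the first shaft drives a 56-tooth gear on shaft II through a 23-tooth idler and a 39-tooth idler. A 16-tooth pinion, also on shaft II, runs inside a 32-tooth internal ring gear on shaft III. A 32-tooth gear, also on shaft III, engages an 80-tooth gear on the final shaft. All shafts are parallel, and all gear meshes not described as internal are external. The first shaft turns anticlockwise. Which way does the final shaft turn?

anticlockwise

the first shaft → shaft II: driver → idler → idler → driven is 3 external meshes, 3 reversals → CW.
shaft II → shaft III: internal mesh, same direction → CW.
shaft III → the final shaft: external mesh, 1 reversal → CCW.
4 reversals in total — an even number — so the final shaft turns the same way as the first shaft.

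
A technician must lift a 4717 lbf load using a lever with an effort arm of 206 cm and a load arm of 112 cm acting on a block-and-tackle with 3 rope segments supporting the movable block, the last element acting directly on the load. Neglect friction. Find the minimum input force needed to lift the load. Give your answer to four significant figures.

854.9 lbf

Lever MA = effort arm / load arm = 206/112 = 1.8393.
Block-and-tackle MA = number of supporting rope parts = 3.
Combined ideal MA = 1.8393 × 3 = 5.5179.
Effort = load / MA = 4717 / 5.5179 = 854.86 lbf.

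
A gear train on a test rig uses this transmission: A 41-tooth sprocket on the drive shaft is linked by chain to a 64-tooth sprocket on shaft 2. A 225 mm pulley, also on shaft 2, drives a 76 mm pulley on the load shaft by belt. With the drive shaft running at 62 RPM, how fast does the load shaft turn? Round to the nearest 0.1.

Chain: ratio = 64/41 = 1.561, so shaft 2 turns at 62 / 1.561 = 39.719 RPM.
Belt: ratio = 76/225 = 0.33778, so the load shaft turns at 39.719 / 0.33778 = 117.59 RPM.

117.6 RPM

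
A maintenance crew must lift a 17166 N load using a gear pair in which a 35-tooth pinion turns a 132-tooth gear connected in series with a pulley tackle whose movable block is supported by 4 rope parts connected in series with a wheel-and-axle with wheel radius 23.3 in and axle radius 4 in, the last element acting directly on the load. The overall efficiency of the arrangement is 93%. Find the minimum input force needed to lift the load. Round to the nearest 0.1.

210.1 N

Gear pair MA = 132/35 = 3.7714.
Block-and-tackle MA = number of supporting rope parts = 4.
Wheel-and-axle MA = R/r = 23.3/4 = 5.825.
Combined ideal MA = 3.7714 × 4 × 5.825 = 87.874.
Actual MA = 87.874 × 0.93 = 81.723.
Effort = load / actual MA = 17166 / 81.723 = 210.05 N.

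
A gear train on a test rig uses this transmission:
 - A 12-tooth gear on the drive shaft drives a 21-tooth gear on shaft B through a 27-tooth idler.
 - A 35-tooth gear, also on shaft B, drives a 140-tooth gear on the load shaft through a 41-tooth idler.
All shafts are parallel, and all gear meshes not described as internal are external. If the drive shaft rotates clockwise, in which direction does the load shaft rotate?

the drive shaft → shaft B: driver → idler → driven is 2 external meshes, 2 reversals → CW.
shaft B → the load shaft: driver → idler → driven is 2 external meshes, 2 reversals → CW.
4 reversals in total — an even number — so the load shaft turns the same way as the drive shaft.

clockwise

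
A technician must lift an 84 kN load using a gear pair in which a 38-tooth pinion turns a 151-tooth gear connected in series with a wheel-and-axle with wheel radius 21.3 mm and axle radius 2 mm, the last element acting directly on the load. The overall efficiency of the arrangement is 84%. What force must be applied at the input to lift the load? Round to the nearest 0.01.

2.36 kN

Gear pair MA = 151/38 = 3.9737.
Wheel-and-axle MA = R/r = 21.3/2 = 10.65.
Combined ideal MA = 3.9737 × 10.65 = 42.32.
Actual MA = 42.32 × 0.84 = 35.549.
Effort = load / actual MA = 84 / 35.549 = 2.363 kN.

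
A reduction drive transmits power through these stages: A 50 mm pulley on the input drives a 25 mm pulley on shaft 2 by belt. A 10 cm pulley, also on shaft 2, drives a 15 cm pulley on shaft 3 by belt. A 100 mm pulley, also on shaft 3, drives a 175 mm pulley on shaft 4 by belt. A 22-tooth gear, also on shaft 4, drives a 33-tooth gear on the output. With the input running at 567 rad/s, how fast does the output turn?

288 rad/s

Belt: ratio = 25/50 = 0.5, so shaft 2 turns at 567 / 0.5 = 1134 rad/s.
Belt: ratio = 15/10 = 1.5, so shaft 3 turns at 1134 / 1.5 = 756 rad/s.
Belt: ratio = 175/100 = 1.75, so shaft 4 turns at 756 / 1.75 = 432 rad/s.
Gear mesh: ratio = 33/22 = 1.5, so the output turns at 432 / 1.5 = 288 rad/s.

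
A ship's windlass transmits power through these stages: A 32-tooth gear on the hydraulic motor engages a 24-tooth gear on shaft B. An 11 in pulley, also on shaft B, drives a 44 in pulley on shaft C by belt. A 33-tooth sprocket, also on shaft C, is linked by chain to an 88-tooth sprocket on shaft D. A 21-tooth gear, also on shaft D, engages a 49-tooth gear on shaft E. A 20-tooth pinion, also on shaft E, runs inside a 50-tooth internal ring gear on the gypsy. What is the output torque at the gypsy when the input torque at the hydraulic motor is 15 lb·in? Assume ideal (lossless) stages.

Gear mesh: ratio = 24/32 = 0.75; torque at shaft B = 15 × 0.75 = 11.25 lb·in.
Belt: ratio = 44/11 = 4; torque at shaft C = 11.25 × 4 = 45 lb·in.
Chain: ratio = 88/33 = 2.6667; torque at shaft D = 45 × 2.6667 = 120 lb·in.
Gear mesh: ratio = 49/21 = 2.3333; torque at shaft E = 120 × 2.3333 = 280 lb·in.
Internal gear: ratio = 50/20 = 2.5; torque at the gypsy = 280 × 2.5 = 700 lb·in.

700 lb·in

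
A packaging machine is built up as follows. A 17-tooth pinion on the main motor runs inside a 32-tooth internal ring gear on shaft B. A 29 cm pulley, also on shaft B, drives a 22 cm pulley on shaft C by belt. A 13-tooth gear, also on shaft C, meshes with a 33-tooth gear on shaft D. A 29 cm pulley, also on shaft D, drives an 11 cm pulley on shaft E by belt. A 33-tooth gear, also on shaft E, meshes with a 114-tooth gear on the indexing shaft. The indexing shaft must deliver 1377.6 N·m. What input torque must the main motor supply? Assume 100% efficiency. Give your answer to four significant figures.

Overall ratio R = 1.8824 × 0.75862 × 2.5385 × 0.37931 × 3.4545 = 4.7499.
Input torque = output torque / R = 1377.6 / 4.7499 = 290.03 N·m.

290.0 N·m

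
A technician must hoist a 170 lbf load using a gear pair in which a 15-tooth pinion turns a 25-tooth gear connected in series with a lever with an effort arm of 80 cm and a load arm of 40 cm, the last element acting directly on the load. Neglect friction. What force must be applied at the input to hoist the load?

Gear pair MA = 25/15 = 1.6667.
Lever MA = effort arm / load arm = 80/40 = 2.
Combined ideal MA = 1.6667 × 2 = 3.3333.
Effort = load / MA = 170 / 3.3333 = 51 lbf.

51 lbf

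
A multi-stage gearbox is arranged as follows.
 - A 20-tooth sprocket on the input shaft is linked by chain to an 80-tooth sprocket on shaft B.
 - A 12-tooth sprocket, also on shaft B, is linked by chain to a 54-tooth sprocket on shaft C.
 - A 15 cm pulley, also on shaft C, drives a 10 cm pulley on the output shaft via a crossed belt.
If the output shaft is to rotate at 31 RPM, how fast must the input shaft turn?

372 RPM

Overall ratio R = 4 × 4.5 × 0.66667 = 12.
Required input speed = output speed × R = 31 × 12 = 372 RPM.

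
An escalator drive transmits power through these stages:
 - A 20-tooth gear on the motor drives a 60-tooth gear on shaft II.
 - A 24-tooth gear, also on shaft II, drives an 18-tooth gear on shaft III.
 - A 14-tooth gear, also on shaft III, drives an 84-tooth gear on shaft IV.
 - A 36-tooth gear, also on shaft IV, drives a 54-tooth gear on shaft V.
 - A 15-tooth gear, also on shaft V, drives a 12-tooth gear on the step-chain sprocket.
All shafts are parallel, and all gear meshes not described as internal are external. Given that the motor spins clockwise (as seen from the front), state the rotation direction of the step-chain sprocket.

anticlockwise

the motor → shaft II: external mesh, 1 reversal → CCW.
shaft II → shaft III: external mesh, 1 reversal → CW.
shaft III → shaft IV: external mesh, 1 reversal → CCW.
shaft IV → shaft V: external mesh, 1 reversal → CW.
shaft V → the step-chain sprocket: external mesh, 1 reversal → CCW.
5 reversals in total — an odd number — so the step-chain sprocket turns opposite to the motor.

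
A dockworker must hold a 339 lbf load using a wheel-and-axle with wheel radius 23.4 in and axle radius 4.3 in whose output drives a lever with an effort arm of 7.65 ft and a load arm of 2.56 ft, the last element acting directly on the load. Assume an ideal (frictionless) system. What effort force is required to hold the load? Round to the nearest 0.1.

20.8 lbf

Wheel-and-axle MA = R/r = 23.4/4.3 = 5.4419.
Lever MA = effort arm / load arm = 7.65/2.56 = 2.9883.
Combined ideal MA = 5.4419 × 2.9883 = 16.262.
Effort = load / MA = 339 / 16.262 = 20.846 lbf.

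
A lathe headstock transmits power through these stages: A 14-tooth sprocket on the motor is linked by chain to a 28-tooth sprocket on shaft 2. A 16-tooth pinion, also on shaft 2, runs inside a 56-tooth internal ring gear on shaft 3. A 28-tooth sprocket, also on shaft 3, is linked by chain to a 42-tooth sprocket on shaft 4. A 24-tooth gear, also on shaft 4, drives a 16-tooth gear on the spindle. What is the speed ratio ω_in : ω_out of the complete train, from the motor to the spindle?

7

Each stage contributes driven/driver: chain 28/14 = 2, internal gear 56/16 = 3.5, chain 42/28 = 1.5, gear mesh 16/24 = 0.66667.
Overall: 2 × 3.5 × 1.5 × 0.66667 = 7.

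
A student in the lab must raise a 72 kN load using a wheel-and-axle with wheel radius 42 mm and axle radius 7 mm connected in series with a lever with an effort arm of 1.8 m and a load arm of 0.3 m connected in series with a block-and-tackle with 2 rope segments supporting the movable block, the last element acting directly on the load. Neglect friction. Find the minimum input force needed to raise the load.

1 kN

Wheel-and-axle MA = R/r = 42/7 = 6.
Lever MA = effort arm / load arm = 1.8/0.3 = 6.
Block-and-tackle MA = number of supporting rope parts = 2.
Combined ideal MA = 6 × 6 × 2 = 72.
Effort = load / MA = 72 / 72 = 1 kN.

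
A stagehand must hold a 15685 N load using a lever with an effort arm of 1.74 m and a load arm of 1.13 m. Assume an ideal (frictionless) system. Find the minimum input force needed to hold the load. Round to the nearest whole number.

Lever MA = effort arm / load arm = 1.74/1.13 = 1.5398.
Effort = load / MA = 15685 / 1.5398 = 10186 N.

10186 N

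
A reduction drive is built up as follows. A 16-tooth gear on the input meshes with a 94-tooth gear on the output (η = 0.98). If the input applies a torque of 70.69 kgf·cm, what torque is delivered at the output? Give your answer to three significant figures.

407 kgf·cm

gear mesh 94/16 = 5.875 → τ = 70.69·5.875·0.98 = 407 kgf·cm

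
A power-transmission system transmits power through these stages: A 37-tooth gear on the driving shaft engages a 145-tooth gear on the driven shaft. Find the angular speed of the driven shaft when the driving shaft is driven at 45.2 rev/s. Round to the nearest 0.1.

gear mesh 145/37 = 3.9189 → 45.2/3.9189 = 11.534 rev/s

11.5 rev/s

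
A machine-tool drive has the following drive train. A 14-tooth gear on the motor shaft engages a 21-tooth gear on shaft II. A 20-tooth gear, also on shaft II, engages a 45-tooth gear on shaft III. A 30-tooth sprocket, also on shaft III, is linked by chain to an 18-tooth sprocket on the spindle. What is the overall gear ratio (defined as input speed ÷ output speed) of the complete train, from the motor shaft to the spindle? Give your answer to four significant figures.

Each stage contributes driven/driver: gear mesh 21/14 = 1.5, gear mesh 45/20 = 2.25, chain 18/30 = 0.6.
Overall: 1.5 × 2.25 × 0.6 = 2.025.

2.025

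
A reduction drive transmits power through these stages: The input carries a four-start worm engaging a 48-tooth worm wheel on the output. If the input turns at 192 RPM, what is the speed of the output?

16 RPM

the input → the output (worm, 48/4): 192 ÷ 12 = 16 RPM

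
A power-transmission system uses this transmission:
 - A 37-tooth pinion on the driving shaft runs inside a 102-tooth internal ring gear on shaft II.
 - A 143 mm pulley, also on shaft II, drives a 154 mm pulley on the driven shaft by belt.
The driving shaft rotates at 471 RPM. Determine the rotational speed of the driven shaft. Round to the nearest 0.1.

the driving shaft → shaft II (internal gear, 102/37): 471 ÷ 2.7568 = 170.85 RPM
shaft II → the driven shaft (belt, 154/143): 170.85 ÷ 1.0769 = 158.65 RPM

158.6 RPM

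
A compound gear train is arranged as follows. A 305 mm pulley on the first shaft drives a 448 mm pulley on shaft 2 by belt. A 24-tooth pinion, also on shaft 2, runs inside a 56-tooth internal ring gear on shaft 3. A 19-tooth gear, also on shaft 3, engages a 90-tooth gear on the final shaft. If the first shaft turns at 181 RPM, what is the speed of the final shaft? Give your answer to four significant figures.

11.15 RPM

Belt: ratio = 448/305 = 1.4689, so shaft 2 turns at 181 / 1.4689 = 123.23 RPM.
Internal gear: ratio = 56/24 = 2.3333, so shaft 3 turns at 123.23 / 2.3333 = 52.811 RPM.
Gear mesh: ratio = 90/19 = 4.7368, so the final shaft turns at 52.811 / 4.7368 = 11.149 RPM.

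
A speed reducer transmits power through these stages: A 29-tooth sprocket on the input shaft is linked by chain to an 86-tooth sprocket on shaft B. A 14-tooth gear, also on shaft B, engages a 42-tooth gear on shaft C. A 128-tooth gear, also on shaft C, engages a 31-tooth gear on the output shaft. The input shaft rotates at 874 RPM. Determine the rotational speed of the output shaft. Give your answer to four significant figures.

405.6 RPM

Chain: ratio = 86/29 = 2.9655, so shaft B turns at 874 / 2.9655 = 294.72 RPM.
Gear mesh: ratio = 42/14 = 3, so shaft C turns at 294.72 / 3 = 98.24 RPM.
Gear mesh: ratio = 31/128 = 0.24219, so the output shaft turns at 98.24 / 0.24219 = 405.64 RPM.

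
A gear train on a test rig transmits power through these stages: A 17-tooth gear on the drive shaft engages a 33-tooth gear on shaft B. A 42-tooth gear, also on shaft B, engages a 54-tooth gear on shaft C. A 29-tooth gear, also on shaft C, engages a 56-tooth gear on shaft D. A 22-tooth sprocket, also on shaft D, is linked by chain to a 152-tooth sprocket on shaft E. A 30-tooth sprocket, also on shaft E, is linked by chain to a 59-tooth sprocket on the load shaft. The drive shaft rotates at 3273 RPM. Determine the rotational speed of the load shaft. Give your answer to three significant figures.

50.0 RPM

Gear mesh: ratio = 33/17 = 1.9412, so shaft B turns at 3273 / 1.9412 = 1686.1 RPM.
Gear mesh: ratio = 54/42 = 1.2857, so shaft C turns at 1686.1 / 1.2857 = 1311.4 RPM.
Gear mesh: ratio = 56/29 = 1.931, so shaft D turns at 1311.4 / 1.931 = 679.12 RPM.
Chain: ratio = 152/22 = 6.9091, so shaft E turns at 679.12 / 6.9091 = 98.294 RPM.
Chain: ratio = 59/30 = 1.9667, so the load shaft turns at 98.294 / 1.9667 = 49.98 RPM.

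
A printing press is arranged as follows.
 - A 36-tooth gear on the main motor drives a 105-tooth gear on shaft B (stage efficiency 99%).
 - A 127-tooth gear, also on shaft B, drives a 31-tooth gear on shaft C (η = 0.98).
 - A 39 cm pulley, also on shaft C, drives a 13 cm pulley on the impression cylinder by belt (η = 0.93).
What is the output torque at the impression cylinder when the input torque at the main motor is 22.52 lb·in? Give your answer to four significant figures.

Gear mesh: ratio = 105/36 = 2.9167; torque at shaft B = 22.52 × 2.9167 × 0.99 = 65.026 lb·in.
Gear mesh: ratio = 31/127 = 0.24409; torque at shaft C = 65.026 × 0.24409 × 0.98 = 15.555 lb·in.
Belt: ratio = 13/39 = 0.33333; torque at the impression cylinder = 15.555 × 0.33333 × 0.93 = 4.8221 lb·in.

4.822 lb·in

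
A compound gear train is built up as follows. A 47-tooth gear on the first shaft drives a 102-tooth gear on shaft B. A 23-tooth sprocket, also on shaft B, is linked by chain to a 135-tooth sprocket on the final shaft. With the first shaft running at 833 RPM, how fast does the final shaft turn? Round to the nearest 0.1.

65.4 RPM

Gear mesh: ratio = 102/47 = 2.1702, so shaft B turns at 833 / 2.1702 = 383.83 RPM.
Chain: ratio = 135/23 = 5.8696, so the final shaft turns at 383.83 / 5.8696 = 65.394 RPM.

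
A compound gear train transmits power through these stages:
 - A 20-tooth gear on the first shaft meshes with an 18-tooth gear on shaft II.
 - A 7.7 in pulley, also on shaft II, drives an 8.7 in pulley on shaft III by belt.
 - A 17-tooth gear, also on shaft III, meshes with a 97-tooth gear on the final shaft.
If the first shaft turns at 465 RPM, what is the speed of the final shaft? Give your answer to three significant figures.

the first shaft → shaft II (gear mesh, 18/20): 465 ÷ 0.9 = 516.67 RPM
shaft II → shaft III (belt, 8.7/7.7): 516.67 ÷ 1.1299 = 457.28 RPM
shaft III → the final shaft (gear mesh, 97/17): 457.28 ÷ 5.7059 = 80.142 RPM

80.1 RPM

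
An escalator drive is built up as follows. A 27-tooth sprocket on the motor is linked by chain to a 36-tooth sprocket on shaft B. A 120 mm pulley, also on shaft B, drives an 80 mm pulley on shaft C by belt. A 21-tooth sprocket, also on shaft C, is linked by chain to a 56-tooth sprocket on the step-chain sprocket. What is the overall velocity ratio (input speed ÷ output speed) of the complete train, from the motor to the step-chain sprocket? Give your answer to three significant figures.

2.37

Each stage contributes driven/driver: chain 36/27 = 1.3333, belt 80/120 = 0.66667, chain 56/21 = 2.6667.
Overall: 1.3333 × 0.66667 × 2.6667 = 2.3704.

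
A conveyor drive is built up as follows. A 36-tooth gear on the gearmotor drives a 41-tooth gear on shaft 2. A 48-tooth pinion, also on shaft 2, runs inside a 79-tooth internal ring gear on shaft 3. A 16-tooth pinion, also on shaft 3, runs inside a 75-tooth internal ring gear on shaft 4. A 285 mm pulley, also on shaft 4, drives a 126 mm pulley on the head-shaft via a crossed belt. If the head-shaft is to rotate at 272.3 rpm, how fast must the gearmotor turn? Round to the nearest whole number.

1058 rpm

Overall ratio R = 1.1389 × 1.6458 × 4.6875 × 0.44211 = 3.8845.
Required input speed = output speed × R = 272.3 × 3.8845 = 1057.7 rpm.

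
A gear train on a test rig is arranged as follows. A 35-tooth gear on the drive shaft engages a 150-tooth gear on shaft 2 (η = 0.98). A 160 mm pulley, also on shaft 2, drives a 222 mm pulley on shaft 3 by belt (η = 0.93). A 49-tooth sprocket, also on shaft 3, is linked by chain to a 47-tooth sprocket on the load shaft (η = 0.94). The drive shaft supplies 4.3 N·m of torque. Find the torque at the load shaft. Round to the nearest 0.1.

Gear mesh: ratio = 150/35 = 4.2857; torque at shaft 2 = 4.3 × 4.2857 × 0.98 = 18.06 N·m.
Belt: ratio = 222/160 = 1.3875; torque at shaft 3 = 18.06 × 1.3875 × 0.93 = 23.304 N·m.
Chain: ratio = 47/49 = 0.95918; torque at the load shaft = 23.304 × 0.95918 × 0.94 = 21.012 N·m.

21.0 N·m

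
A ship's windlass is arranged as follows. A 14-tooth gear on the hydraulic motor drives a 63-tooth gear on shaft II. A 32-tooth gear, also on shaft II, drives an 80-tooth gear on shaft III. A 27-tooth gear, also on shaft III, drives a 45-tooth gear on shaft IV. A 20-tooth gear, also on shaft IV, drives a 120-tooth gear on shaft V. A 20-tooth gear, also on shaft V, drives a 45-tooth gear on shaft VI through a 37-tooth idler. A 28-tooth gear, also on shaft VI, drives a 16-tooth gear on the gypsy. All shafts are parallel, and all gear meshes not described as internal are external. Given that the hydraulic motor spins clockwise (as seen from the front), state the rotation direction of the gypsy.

the hydraulic motor → shaft II: external mesh, 1 reversal → CCW.
shaft II → shaft III: external mesh, 1 reversal → CW.
shaft III → shaft IV: external mesh, 1 reversal → CCW.
shaft IV → shaft V: external mesh, 1 reversal → CW.
shaft V → shaft VI: driver → idler → driven is 2 external meshes, 2 reversals → CW.
shaft VI → the gypsy: external mesh, 1 reversal → CCW.
7 reversals in total — an odd number — so the gypsy turns opposite to the hydraulic motor.

counterclockwise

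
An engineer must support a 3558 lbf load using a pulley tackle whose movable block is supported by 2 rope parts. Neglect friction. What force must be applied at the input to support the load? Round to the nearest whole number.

Block-and-tackle MA = number of supporting rope parts = 2.
Effort = load / MA = 3558 / 2 = 1779 lbf.

1779 lbf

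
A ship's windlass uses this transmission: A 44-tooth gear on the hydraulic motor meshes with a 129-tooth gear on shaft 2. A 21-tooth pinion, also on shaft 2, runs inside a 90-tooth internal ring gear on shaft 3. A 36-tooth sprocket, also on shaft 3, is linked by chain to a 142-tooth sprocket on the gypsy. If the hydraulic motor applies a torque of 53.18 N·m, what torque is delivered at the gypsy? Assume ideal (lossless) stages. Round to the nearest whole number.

After the gear mesh (129/44): 53.18 × 2.9318 = 155.91 N·m
After the internal gear (90/21): 155.91 × 4.2857 = 668.2 N·m
After the chain (142/36): 668.2 × 3.9444 = 2635.7 N·m

2636 N·m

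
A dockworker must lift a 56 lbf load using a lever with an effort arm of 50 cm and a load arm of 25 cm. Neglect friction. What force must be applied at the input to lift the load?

28 lbf

Lever MA = effort arm / load arm = 50/25 = 2.
Effort = load / MA = 56 / 2 = 28 lbf.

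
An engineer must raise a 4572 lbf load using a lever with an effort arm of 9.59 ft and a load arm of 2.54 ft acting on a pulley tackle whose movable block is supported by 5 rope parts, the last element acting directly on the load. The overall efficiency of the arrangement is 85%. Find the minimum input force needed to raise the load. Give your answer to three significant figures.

Lever MA = effort arm / load arm = 9.59/2.54 = 3.7756.
Block-and-tackle MA = number of supporting rope parts = 5.
Combined ideal MA = 3.7756 × 5 = 18.878.
Actual MA = 18.878 × 0.85 = 16.046.
Effort = load / actual MA = 4572 / 16.046 = 284.93 lbf.

285 lbf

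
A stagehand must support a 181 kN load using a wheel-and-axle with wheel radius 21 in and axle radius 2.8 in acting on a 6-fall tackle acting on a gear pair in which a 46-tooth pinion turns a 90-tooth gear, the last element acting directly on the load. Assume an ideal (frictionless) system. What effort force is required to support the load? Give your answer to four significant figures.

2.056 kN

Wheel-and-axle MA = R/r = 21/2.8 = 7.5.
Block-and-tackle MA = number of supporting rope parts = 6.
Gear pair MA = 90/46 = 1.9565.
Combined ideal MA = 7.5 × 6 × 1.9565 = 88.043.
Effort = load / MA = 181 / 88.043 = 2.0558 kN.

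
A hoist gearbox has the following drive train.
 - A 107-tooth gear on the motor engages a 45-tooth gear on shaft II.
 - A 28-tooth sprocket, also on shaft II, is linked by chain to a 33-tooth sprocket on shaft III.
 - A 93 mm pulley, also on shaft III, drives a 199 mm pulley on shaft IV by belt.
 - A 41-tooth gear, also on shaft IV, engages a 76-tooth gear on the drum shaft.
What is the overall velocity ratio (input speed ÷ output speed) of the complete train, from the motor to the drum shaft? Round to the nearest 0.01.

Each stage contributes driven/driver: gear mesh 45/107 = 0.42056, chain 33/28 = 1.1786, belt 199/93 = 2.1398, gear mesh 76/41 = 1.8537.
Overall: 0.42056 × 1.1786 × 2.1398 × 1.8537 = 1.966.

1.97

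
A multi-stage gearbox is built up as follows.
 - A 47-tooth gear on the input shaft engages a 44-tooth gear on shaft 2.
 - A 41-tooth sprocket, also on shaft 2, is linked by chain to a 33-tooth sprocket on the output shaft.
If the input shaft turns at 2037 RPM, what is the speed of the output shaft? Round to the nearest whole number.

gear mesh 44/47 = 0.93617 → 2037/0.93617 = 2175.9 RPM
chain 33/41 = 0.80488 → 2175.9/0.80488 = 2703.4 RPM

2703 RPM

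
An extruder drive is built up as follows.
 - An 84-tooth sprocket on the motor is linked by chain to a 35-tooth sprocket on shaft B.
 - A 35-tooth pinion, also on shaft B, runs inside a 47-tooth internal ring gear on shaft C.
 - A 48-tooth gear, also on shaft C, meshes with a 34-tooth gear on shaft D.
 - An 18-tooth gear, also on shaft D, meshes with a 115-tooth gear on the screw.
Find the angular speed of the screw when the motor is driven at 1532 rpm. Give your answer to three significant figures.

605 rpm

the motor → shaft B (chain, 35/84): 1532 ÷ 0.41667 = 3676.8 rpm
shaft B → shaft C (internal gear, 47/35): 3676.8 ÷ 1.3429 = 2738 rpm
shaft C → shaft D (gear mesh, 34/48): 2738 ÷ 0.70833 = 3865.5 rpm
shaft D → the screw (gear mesh, 115/18): 3865.5 ÷ 6.3889 = 605.03 rpm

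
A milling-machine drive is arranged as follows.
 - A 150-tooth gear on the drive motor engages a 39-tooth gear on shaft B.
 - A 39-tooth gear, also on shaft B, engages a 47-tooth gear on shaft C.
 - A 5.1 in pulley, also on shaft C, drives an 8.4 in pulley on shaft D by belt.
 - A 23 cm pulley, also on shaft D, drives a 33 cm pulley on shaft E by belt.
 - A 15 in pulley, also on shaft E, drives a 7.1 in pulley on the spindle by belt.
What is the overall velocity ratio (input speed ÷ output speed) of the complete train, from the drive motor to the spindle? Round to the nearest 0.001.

0.350

Each stage contributes driven/driver: gear mesh 39/150 = 0.26, gear mesh 47/39 = 1.2051, belt 8.4/5.1 = 1.6471, belt 33/23 = 1.4348, belt 7.1/15 = 0.47333.
Overall: 0.26 × 1.2051 × 1.6471 × 1.4348 × 0.47333 = 0.35048.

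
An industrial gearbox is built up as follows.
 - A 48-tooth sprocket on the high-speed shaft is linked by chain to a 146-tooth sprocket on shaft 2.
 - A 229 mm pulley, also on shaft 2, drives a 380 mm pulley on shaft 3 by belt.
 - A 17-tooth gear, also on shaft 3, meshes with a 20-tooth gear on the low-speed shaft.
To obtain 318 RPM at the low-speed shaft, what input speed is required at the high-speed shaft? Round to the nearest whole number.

Overall ratio R = 3.0417 × 1.6594 × 1.1765 = 5.938.
Required input speed = output speed × R = 318 × 5.938 = 1888.3 RPM.

1888 RPM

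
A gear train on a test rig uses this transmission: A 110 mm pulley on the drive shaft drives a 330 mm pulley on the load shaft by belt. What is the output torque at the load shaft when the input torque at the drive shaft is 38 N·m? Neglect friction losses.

belt 330/110 = 3 → τ = 38·3 = 114 N·m

114 N·m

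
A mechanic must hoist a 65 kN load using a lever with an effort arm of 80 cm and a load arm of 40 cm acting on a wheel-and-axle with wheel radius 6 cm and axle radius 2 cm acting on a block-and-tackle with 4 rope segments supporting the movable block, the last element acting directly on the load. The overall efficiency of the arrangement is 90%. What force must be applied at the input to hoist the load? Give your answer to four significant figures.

Lever MA = effort arm / load arm = 80/40 = 2.
Wheel-and-axle MA = R/r = 6/2 = 3.
Block-and-tackle MA = number of supporting rope parts = 4.
Combined ideal MA = 2 × 3 × 4 = 24.
Actual MA = 24 × 0.90 = 21.6.
Effort = load / actual MA = 65 / 21.6 = 3.0093 kN.

3.009 kN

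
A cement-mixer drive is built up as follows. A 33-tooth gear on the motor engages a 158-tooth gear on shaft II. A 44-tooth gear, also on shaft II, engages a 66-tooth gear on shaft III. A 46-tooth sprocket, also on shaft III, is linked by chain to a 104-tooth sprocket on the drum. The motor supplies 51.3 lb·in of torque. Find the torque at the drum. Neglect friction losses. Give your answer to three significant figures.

Gear mesh: ratio = 158/33 = 4.7879; torque at shaft II = 51.3 × 4.7879 = 245.62 lb·in.
Gear mesh: ratio = 66/44 = 1.5; torque at shaft III = 245.62 × 1.5 = 368.43 lb·in.
Chain: ratio = 104/46 = 2.2609; torque at the drum = 368.43 × 2.2609 = 832.97 lb·in.

833 lb·in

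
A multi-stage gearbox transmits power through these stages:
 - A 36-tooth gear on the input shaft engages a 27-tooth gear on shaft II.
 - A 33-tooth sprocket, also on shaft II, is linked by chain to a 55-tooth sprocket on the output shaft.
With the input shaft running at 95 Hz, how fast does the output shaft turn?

Gear mesh: ratio = 27/36 = 0.75, so shaft II turns at 95 / 0.75 = 126.67 Hz.
Chain: ratio = 55/33 = 1.6667, so the output shaft turns at 126.67 / 1.6667 = 76 Hz.

76 Hz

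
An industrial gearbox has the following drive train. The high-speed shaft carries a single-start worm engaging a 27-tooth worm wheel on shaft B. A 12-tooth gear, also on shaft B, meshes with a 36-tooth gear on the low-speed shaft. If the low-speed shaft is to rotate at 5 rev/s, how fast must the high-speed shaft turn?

Overall ratio R = 27 × 3 = 81.
Required input speed = output speed × R = 5 × 81 = 405 rev/s.

405 rev/s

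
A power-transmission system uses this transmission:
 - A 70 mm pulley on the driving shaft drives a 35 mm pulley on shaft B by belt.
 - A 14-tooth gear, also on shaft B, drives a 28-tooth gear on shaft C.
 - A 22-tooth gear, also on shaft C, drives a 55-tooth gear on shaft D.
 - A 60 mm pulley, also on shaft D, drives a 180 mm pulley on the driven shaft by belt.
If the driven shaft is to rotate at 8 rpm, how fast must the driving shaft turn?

60 rpm

Overall ratio R = 0.5 × 2 × 2.5 × 3 = 7.5.
Required input speed = output speed × R = 8 × 7.5 = 60 rpm.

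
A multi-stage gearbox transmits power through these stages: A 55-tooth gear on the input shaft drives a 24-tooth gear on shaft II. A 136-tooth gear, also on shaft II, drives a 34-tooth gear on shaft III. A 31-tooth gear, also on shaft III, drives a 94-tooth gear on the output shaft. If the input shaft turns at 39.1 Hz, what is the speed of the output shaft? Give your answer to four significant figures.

118.2 Hz

Gear mesh: ratio = 24/55 = 0.43636, so shaft II turns at 39.1 / 0.43636 = 89.604 Hz.
Gear mesh: ratio = 34/136 = 0.25, so shaft III turns at 89.604 / 0.25 = 358.42 Hz.
Gear mesh: ratio = 94/31 = 3.0323, so the output shaft turns at 358.42 / 3.0323 = 118.2 Hz.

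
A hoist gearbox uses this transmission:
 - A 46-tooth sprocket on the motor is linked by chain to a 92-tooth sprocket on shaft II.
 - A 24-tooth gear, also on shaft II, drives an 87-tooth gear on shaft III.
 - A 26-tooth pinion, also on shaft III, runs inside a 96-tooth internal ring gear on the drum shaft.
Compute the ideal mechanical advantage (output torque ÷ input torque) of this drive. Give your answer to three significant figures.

26.8

Each stage contributes driven/driver: chain 92/46 = 2, gear mesh 87/24 = 3.625, internal gear 96/26 = 3.6923.
Overall: 2 × 3.625 × 3.6923 = 26.769.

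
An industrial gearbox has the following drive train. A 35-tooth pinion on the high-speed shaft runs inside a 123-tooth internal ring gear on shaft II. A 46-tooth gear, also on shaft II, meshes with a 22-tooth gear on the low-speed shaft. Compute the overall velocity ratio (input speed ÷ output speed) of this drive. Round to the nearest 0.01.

Each stage contributes driven/driver: internal gear 123/35 = 3.5143, gear mesh 22/46 = 0.47826.
Overall: 3.5143 × 0.47826 = 1.6807.

1.68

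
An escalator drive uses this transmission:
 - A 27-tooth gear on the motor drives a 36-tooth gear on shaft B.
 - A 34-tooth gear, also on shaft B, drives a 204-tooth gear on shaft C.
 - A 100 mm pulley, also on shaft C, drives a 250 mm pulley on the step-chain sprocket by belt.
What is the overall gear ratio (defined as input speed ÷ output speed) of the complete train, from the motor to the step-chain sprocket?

Each stage contributes driven/driver: gear mesh 36/27 = 1.3333, gear mesh 204/34 = 6, belt 250/100 = 2.5.
Overall: 1.3333 × 6 × 2.5 = 20.

20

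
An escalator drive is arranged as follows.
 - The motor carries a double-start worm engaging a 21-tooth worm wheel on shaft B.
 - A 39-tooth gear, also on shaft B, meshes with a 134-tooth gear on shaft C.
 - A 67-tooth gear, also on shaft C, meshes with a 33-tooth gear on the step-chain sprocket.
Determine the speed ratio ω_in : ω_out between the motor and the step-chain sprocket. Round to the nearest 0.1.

17.8

Each stage contributes driven/driver: worm 21/2 = 10.5, gear mesh 134/39 = 3.4359, gear mesh 33/67 = 0.49254.
Overall: 10.5 × 3.4359 × 0.49254 = 17.769.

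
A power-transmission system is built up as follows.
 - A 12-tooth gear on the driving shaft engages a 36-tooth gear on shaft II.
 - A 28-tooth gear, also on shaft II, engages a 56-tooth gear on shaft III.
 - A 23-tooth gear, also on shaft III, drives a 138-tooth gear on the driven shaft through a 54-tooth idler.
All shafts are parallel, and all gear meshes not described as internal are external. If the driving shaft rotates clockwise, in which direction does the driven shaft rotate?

the driving shaft → shaft II: external mesh, 1 reversal → CCW.
shaft II → shaft III: external mesh, 1 reversal → CW.
shaft III → the driven shaft: driver → idler → driven is 2 external meshes, 2 reversals → CW.
4 reversals in total — an even number — so the driven shaft turns the same way as the driving shaft.

clockwise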